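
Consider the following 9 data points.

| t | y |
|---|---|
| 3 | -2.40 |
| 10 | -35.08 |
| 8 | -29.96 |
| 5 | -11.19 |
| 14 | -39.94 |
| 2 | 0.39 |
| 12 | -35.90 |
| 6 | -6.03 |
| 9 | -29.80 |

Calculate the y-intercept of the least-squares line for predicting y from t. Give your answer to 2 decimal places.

7.87

n = 9, Σx = 69, Σy = -189.91, Σxy = -1947.19, Σx² = 659
Sxx = Σx² − (Σx)²/n = 659 − 529 = 130
Sxy = Σxy − (Σx)(Σy)/n = -1947.19 − (-1455.976667) = -491.213333
b = Sxy/Sxx = -491.213333/130 = -3.778564
a = ȳ − b·x̄ = -21.101111 − (-3.778564)·7.666667 = 7.867880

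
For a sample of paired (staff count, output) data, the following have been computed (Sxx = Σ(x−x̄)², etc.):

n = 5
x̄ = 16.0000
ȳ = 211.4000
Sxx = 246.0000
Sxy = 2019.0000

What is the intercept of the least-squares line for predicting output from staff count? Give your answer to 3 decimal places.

b = Sxy/Sxx = 2019/246 = 8.207317
a = ȳ − b·x̄ = 211.4 − 8.207317·16 = 80.082927

80.083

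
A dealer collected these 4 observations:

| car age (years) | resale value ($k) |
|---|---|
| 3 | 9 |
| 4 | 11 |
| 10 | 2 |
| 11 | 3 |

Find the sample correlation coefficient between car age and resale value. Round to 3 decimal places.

-0.941

n = 4, Σx = 28, Σy = 25, Σxy = 124, Σx² = 246, Σy² = 215
Sxx = Σx² − (Σx)²/n = 246 − 196 = 50
Sxy = Σxy − (Σx)(Σy)/n = 124 − 175 = -51
Syy = Σy² − (Σy)²/n = 215 − 156.25 = 58.75
r = Sxy/√(Sxx·Syy) = -51/√(2937.5) = -51/54.198708 = -0.940982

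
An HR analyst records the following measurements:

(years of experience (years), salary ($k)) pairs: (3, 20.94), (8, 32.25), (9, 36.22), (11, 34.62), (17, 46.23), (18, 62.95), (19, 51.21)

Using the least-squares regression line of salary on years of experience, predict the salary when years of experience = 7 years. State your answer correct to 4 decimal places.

29.5813

n = 7, Σx = 85, Σy = 284.42, Σxy = 3919.62, Σx² = 1249
Sxx = Σx² − (Σx)²/n = 1249 − 1032.142857 = 216.857143
Sxy = Σxy − (Σx)(Σy)/n = 3919.62 − 3453.671429 = 465.948571
b = Sxy/Sxx = 465.948571/216.857143 = 2.148643
a = ȳ − b·x̄ = 40.631429 − 2.148643·12.142857 = 14.540764
ŷ(7) = a + b·7 = 14.540764 + 2.148643·7 = 29.581265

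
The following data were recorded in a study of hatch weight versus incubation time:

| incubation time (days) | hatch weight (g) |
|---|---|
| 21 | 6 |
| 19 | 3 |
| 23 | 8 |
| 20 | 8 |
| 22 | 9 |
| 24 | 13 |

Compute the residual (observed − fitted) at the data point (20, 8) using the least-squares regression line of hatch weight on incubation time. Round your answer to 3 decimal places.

n = 6, Σx = 129, Σy = 47, Σxy = 1037, Σx² = 2791
Sxx = Σx² − (Σx)²/n = 2791 − 2773.5 = 17.5
Sxy = Σxy − (Σx)(Σy)/n = 1037 − 1010.5 = 26.5
b = Sxy/Sxx = 26.5/17.5 = 1.514286
a = ȳ − b·x̄ = 7.833333 − 1.514286·21.5 = -24.723810
ŷ(20) = -24.723810 + 1.514286·20 = 5.561905
residual = y − ŷ = 8 − 5.561905 = 2.438095

2.438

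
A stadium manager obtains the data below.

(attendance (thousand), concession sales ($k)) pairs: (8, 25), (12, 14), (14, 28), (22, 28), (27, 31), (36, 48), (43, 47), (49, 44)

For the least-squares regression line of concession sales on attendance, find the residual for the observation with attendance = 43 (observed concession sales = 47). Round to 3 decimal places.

n = 8, Σx = 211, Σy = 265, Σxy = 8118, Σx² = 7163
Sxx = Σx² − (Σx)²/n = 7163 − 5565.125 = 1597.875
Sxy = Σxy − (Σx)(Σy)/n = 8118 − 6989.375 = 1128.625
b = Sxy/Sxx = 1128.625/1597.875 = 0.706329
a = ȳ − b·x̄ = 33.125 − 0.706329·26.375 = 14.495580
ŷ(43) = 14.495580 + 0.706329·43 = 44.867715
residual = y − ŷ = 47 − 44.867715 = 2.132285

2.132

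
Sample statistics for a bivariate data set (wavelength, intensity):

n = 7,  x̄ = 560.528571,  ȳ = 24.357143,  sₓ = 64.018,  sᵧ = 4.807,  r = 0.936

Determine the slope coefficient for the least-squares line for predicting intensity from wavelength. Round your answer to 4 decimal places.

b = r · sᵧ/sₓ = 0.936 · 4.807/64.018 = 0.070283

0.0703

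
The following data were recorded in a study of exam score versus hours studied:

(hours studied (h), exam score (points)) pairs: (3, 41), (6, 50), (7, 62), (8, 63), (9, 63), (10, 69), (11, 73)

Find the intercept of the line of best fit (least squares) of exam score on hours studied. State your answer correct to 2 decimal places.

n = 7, Σx = 54, Σy = 421, Σxy = 3421, Σx² = 460
Sxx = Σx² − (Σx)²/n = 460 − 416.571429 = 43.428571
Sxy = Σxy − (Σx)(Σy)/n = 3421 − 3247.714286 = 173.285714
b = Sxy/Sxx = 173.285714/43.428571 = 3.990132
a = ȳ − b·x̄ = 60.142857 − 3.990132·7.714286 = 29.361842

29.36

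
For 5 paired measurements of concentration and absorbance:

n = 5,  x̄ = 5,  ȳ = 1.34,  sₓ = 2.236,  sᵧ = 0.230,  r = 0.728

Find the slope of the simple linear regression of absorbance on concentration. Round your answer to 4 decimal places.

b = r · sᵧ/sₓ = 0.728 · 0.23/2.236 = 0.074884

0.0749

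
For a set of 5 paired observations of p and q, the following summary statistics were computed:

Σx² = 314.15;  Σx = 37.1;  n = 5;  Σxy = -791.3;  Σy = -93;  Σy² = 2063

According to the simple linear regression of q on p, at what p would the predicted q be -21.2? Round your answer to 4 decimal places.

Sxx = Σx² − (Σx)²/n = 314.15 − 275.282 = 38.868
Sxy = Σxy − (Σx)(Σy)/n = -791.3 − (-690.06) = -101.24
b = Sxy/Sxx = -101.24/38.868 = -2.604713
a = ȳ − b·x̄ = -18.6 − (-2.604713)·7.42 = 0.726973
Set a + b·x = -21.2: x = (-21.2 − 0.726973) / (-2.604713) = 8.418190

8.4182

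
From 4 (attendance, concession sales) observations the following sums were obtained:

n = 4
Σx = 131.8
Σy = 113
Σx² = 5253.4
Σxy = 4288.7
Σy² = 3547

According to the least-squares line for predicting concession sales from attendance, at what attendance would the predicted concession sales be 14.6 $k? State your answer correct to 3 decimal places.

10.964

Sxx = Σx² − (Σx)²/n = 5253.4 − 4342.81 = 910.59
Sxy = Σxy − (Σx)(Σy)/n = 4288.7 − 3723.35 = 565.35
b = Sxy/Sxx = 565.35/910.59 = 0.620861
a = ȳ − b·x̄ = 28.25 − 0.620861·32.95 = 7.792623
Set a + b·x = 14.6: x = (14.6 − 7.792623) / 0.620861 = 10.964410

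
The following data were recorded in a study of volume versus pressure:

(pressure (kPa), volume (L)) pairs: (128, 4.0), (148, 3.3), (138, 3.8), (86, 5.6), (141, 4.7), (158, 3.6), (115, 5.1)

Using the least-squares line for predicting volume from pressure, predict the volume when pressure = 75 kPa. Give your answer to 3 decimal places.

6.001

n = 7, Σx = 914, Σy = 30.1, Σxy = 3824.4, Σx² = 122798
Sxx = Σx² − (Σx)²/n = 122798 − 119342.285714 = 3455.714286
Sxy = Σxy − (Σx)(Σy)/n = 3824.4 − 3930.2 = -105.8
b = Sxy/Sxx = -105.8/3455.714286 = -0.030616
a = ȳ − b·x̄ = 4.3 − (-0.030616)·130.571429 = 8.297569
ŷ(75) = a + b·75 = 8.297569 + (-0.030616)·75 = 6.001372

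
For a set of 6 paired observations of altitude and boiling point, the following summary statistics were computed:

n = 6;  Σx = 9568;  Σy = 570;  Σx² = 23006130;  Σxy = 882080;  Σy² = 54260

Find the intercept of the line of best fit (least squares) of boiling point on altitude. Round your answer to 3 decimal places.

Sxx = Σx² − (Σx)²/n = 23006130 − 15257770.666667 = 7748359.333333
Sxy = Σxy − (Σx)(Σy)/n = 882080 − 908960 = -26880
b = Sxy/Sxx = -26880/7748359.333333 = -0.003469
a = ȳ − b·x̄ = 95 − (-0.003469)·1594.666667 = 100.532092

100.532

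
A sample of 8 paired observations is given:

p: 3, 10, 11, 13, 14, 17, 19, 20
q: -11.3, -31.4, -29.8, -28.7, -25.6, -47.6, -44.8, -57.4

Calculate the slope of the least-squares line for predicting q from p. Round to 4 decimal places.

-2.4130

n = 8, Σx = 107, Σy = -276.6, Σxy = -4215.6, Σx² = 1645
Sxx = Σx² − (Σx)²/n = 1645 − 1431.125 = 213.875
Sxy = Σxy − (Σx)(Σy)/n = -4215.6 − (-3699.525) = -516.075
b = Sxy/Sxx = -516.075/213.875 = -2.412975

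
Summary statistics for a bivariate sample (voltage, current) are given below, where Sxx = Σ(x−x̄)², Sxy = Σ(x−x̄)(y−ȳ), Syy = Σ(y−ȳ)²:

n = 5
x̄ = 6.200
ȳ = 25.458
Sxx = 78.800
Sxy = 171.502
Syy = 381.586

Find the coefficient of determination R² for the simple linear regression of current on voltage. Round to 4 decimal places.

R² = Sxy²/(Sxx·Syy) = (171.502)²/(78.8·381.586) = 0.978182

0.9782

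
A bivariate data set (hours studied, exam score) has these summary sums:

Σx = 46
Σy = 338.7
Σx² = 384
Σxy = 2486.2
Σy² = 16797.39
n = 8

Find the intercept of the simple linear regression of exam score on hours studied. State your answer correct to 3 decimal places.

16.418

Sxx = Σx² − (Σx)²/n = 384 − 264.5 = 119.5
Sxy = Σxy − (Σx)(Σy)/n = 2486.2 − 1947.525 = 538.675
b = Sxy/Sxx = 538.675/119.5 = 4.507741
a = ȳ − b·x̄ = 42.3375 − 4.507741·5.75 = 16.417992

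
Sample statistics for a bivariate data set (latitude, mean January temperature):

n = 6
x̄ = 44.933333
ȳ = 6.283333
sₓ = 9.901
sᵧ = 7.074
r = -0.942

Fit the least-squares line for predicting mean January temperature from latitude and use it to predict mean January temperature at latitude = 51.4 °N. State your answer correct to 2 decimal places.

b = r · sᵧ/sₓ = -0.942 · 7.074/9.901 = -0.673034
a = ȳ − b·x̄ = 6.283333 − (-0.673034)·44.933333 = 36.524986
ŷ(51.4) = a + b·51.4 = 36.524986 + (-0.673034)·51.4 = 1.931047

1.93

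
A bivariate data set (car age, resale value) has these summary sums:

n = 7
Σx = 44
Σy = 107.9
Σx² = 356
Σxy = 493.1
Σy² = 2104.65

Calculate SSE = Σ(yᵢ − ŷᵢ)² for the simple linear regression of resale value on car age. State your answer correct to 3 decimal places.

9.959

Sxx = Σx² − (Σx)²/n = 356 − 276.571429 = 79.428571
Sxy = Σxy − (Σx)(Σy)/n = 493.1 − 678.228571 = -185.128571
Syy = Σy² − (Σy)²/n = 2104.65 − 1663.201429 = 441.448571
b = Sxy/Sxx = -185.128571/79.428571 = -2.330755
SSE = Syy − b·Sxy = 441.448571 − (-2.330755)·(-185.128571) = 9.959155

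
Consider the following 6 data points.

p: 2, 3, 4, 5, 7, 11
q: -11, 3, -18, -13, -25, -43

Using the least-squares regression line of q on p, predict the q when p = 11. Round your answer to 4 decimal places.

-41.9875

n = 6, Σx = 32, Σy = -107, Σxy = -798, Σx² = 224
Sxx = Σx² − (Σx)²/n = 224 − 170.666667 = 53.333333
Sxy = Σxy − (Σx)(Σy)/n = -798 − (-570.666667) = -227.333333
b = Sxy/Sxx = -227.333333/53.333333 = -4.2625
a = ȳ − b·x̄ = -17.833333 − (-4.2625)·5.333333 = 4.9
ŷ(11) = a + b·11 = 4.9 + (-4.2625)·11 = -41.9875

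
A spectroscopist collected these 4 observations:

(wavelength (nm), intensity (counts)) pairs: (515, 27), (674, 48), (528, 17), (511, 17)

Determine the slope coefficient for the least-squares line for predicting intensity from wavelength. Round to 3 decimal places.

0.174

n = 4, Σx = 2228, Σy = 109, Σxy = 63920, Σx² = 1259406
Sxx = Σx² − (Σx)²/n = 1259406 − 1240996 = 18410
Sxy = Σxy − (Σx)(Σy)/n = 63920 − 60713 = 3207
b = Sxy/Sxx = 3207/18410 = 0.174199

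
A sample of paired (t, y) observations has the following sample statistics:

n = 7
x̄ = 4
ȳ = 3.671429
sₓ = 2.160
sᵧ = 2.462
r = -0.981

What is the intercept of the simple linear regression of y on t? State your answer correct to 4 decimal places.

b = r · sᵧ/sₓ = -0.981 · 2.462/2.16 = -1.118158
a = ȳ − b·x̄ = 3.671429 − (-1.118158)·4 = 8.144062

8.1441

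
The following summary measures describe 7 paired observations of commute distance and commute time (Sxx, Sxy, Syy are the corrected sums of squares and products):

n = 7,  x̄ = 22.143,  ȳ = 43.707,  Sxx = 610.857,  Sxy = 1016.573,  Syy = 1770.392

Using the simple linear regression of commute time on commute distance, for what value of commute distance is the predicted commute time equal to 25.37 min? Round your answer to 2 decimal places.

b = Sxy/Sxx = 1016.573/610.857 = 1.664175
a = ȳ − b·x̄ = 43.707 − 1.664175·22.143 = 6.857171
Set a + b·x = 25.37: x = (25.37 − 6.857171) / 1.664175 = 11.124328

11.12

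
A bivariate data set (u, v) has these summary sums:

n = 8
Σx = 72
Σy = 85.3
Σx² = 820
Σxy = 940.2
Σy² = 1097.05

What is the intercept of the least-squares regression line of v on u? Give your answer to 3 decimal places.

1.636

Sxx = Σx² − (Σx)²/n = 820 − 648 = 172
Sxy = Σxy − (Σx)(Σy)/n = 940.2 − 767.7 = 172.5
b = Sxy/Sxx = 172.5/172 = 1.002907
a = ȳ − b·x̄ = 10.6625 − 1.002907·9 = 1.636337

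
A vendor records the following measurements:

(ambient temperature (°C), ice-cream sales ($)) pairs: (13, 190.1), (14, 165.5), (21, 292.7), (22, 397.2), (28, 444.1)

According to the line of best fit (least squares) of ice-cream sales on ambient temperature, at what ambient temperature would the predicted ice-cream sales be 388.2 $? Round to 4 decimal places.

n = 5, Σx = 98, Σy = 1489.6, Σxy = 32108.2, Σx² = 2074
Sxx = Σx² − (Σx)²/n = 2074 − 1920.8 = 153.2
Sxy = Σxy − (Σx)(Σy)/n = 32108.2 − 29196.16 = 2912.04
b = Sxy/Sxx = 2912.04/153.2 = 19.008094
a = ȳ − b·x̄ = 297.92 − 19.008094·19.6 = -74.638642
Set a + b·x = 388.2: x = (388.2 − (-74.638642)) / 19.008094 = 24.349556

24.3496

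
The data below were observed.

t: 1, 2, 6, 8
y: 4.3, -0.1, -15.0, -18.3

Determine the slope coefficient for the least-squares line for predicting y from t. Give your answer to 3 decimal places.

-3.317

n = 4, Σx = 17, Σy = -29.1, Σxy = -232.3, Σx² = 105
Sxx = Σx² − (Σx)²/n = 105 − 72.25 = 32.75
Sxy = Σxy − (Σx)(Σy)/n = -232.3 − (-123.675) = -108.625
b = Sxy/Sxx = -108.625/32.75 = -3.316794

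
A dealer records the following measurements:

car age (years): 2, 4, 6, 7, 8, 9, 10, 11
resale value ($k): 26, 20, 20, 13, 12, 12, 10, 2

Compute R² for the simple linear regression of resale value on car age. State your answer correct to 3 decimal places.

n = 8, Σx = 57, Σy = 115, Σxy = 669, Σx² = 471, Σy² = 2037
Sxx = Σx² − (Σx)²/n = 471 − 406.125 = 64.875
Sxy = Σxy − (Σx)(Σy)/n = 669 − 819.375 = -150.375
Syy = Σy² − (Σy)²/n = 2037 − 1653.125 = 383.875
R² = Sxy²/(Sxx·Syy) = (-150.375)²/(64.875·383.875) = 0.907996

0.908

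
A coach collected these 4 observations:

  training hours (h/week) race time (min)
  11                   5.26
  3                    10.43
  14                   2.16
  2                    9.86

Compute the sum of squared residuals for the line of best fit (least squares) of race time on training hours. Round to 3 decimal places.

1.408

n = 4, Σx = 30, Σy = 27.71, Σxy = 139.11, Σx² = 330, Σy² = 238.3377
Sxx = Σx² − (Σx)²/n = 330 − 225 = 105
Sxy = Σxy − (Σx)(Σy)/n = 139.11 − 207.825 = -68.715
Syy = Σy² − (Σy)²/n = 238.3377 − 191.961025 = 46.376675
b = Sxy/Sxx = -68.715/105 = -0.654429
SSE = Syy − b·Sxy = 46.376675 − (-0.654429)·(-68.715) = 1.407616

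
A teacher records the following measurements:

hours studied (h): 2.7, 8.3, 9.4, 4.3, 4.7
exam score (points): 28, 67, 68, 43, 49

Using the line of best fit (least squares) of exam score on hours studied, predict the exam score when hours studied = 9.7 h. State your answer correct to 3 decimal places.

n = 5, Σx = 29.4, Σy = 255, Σxy = 1686.1, Σx² = 205.12
Sxx = Σx² − (Σx)²/n = 205.12 − 172.872 = 32.248
Sxy = Σxy − (Σx)(Σy)/n = 1686.1 − 1499.4 = 186.7
b = Sxy/Sxx = 186.7/32.248 = 5.789506
a = ȳ − b·x̄ = 51 − 5.789506·5.88 = 16.957703
ŷ(9.7) = a + b·9.7 = 16.957703 + 5.789506·9.7 = 73.115914

73.116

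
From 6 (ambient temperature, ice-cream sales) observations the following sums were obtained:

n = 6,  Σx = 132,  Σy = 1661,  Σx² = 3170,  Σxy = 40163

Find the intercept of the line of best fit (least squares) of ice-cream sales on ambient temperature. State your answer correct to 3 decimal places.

Sxx = Σx² − (Σx)²/n = 3170 − 2904 = 266
Sxy = Σxy − (Σx)(Σy)/n = 40163 − 36542 = 3621
b = Sxy/Sxx = 3621/266 = 13.612782
a = ȳ − b·x̄ = 276.833333 − 13.612782·22 = -22.647870

-22.648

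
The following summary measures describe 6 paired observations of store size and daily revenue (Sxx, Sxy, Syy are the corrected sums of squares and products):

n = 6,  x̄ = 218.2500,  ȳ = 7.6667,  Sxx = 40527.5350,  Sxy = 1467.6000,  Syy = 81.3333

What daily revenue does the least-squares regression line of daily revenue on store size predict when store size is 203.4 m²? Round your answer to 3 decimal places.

b = Sxy/Sxx = 1467.6/40527.535 = 0.036212
a = ȳ − b·x̄ = 7.6667 − 0.036212·218.25 = -0.236660
ŷ(203.4) = a + b·203.4 = -0.236660 + 0.036212·203.4 = 7.128946

7.129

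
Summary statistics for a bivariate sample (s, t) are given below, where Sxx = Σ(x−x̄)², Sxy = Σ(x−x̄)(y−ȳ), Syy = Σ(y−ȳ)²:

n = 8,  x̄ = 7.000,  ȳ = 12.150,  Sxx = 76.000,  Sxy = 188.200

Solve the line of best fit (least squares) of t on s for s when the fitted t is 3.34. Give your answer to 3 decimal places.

b = Sxy/Sxx = 188.2/76 = 2.476316
a = ȳ − b·x̄ = 12.15 − 2.476316·7 = -5.184211
Set a + b·x = 3.34: x = (3.34 − (-5.184211)) / 2.476316 = 3.442295

3.442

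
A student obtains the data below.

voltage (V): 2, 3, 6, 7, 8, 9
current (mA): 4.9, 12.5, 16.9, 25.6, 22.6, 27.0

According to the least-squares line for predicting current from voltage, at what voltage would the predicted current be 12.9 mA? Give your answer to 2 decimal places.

n = 6, Σx = 35, Σy = 109.5, Σxy = 751.7, Σx² = 243
Sxx = Σx² − (Σx)²/n = 243 − 204.166667 = 38.833333
Sxy = Σxy − (Σx)(Σy)/n = 751.7 − 638.75 = 112.95
b = Sxy/Sxx = 112.95/38.833333 = 2.908584
a = ȳ − b·x̄ = 18.25 − 2.908584·5.833333 = 1.283262
Set a + b·x = 12.9: x = (12.9 − 1.283262) / 2.908584 = 3.993950

3.99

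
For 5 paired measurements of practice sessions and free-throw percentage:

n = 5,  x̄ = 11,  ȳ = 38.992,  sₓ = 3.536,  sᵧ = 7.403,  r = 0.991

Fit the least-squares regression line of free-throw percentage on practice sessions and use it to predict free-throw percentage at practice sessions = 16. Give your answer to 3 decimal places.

49.366

b = r · sᵧ/sₓ = 0.991 · 7.403/3.536 = 2.074766
a = ȳ − b·x̄ = 38.992 − 2.074766·11 = 16.169573
ŷ(16) = a + b·16 = 16.169573 + 2.074766·16 = 49.365831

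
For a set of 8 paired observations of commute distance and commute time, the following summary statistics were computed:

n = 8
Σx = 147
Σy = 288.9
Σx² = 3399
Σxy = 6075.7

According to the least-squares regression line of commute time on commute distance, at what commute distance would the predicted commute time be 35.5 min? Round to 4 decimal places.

17.8178

Sxx = Σx² − (Σx)²/n = 3399 − 2701.125 = 697.875
Sxy = Σxy − (Σx)(Σy)/n = 6075.7 − 5308.5375 = 767.1625
b = Sxy/Sxx = 767.1625/697.875 = 1.099284
a = ȳ − b·x̄ = 36.1125 − 1.099284·18.375 = 15.913165
Set a + b·x = 35.5: x = (35.5 − 15.913165) / 1.099284 = 17.817819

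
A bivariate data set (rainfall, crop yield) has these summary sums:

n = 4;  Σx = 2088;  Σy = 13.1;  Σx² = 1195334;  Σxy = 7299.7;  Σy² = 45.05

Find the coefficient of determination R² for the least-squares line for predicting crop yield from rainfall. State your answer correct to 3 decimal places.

Sxx = Σx² − (Σx)²/n = 1195334 − 1089936 = 105398
Sxy = Σxy − (Σx)(Σy)/n = 7299.7 − 6838.2 = 461.5
Syy = Σy² − (Σy)²/n = 45.05 − 42.9025 = 2.1475
R² = Sxy²/(Sxx·Syy) = (461.5)²/(105398·2.1475) = 0.940975

0.941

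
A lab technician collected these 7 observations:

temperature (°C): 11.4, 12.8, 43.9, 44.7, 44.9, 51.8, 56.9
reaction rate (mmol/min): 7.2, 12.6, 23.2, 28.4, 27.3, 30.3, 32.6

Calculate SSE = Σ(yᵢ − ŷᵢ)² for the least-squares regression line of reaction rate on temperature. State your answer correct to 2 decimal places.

23.48

n = 7, Σx = 266.4, Σy = 161.6, Σxy = 7181.57, Σx² = 12155.96, Σy² = 4281.54
Sxx = Σx² − (Σx)²/n = 12155.96 − 10138.422857 = 2017.537143
Sxy = Σxy − (Σx)(Σy)/n = 7181.57 − 6150.034286 = 1031.535714
Syy = Σy² − (Σy)²/n = 4281.54 − 3730.651429 = 550.888571
b = Sxy/Sxx = 1031.535714/2017.537143 = 0.511285
SSE = Syy − b·Sxy = 550.888571 − 0.511285·1031.535714 = 23.480224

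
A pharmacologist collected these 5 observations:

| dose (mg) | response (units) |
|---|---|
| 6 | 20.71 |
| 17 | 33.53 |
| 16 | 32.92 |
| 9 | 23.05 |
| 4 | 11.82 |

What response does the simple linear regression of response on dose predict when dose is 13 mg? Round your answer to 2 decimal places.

28.32

n = 5, Σx = 52, Σy = 122.03, Σxy = 1475.72, Σx² = 678
Sxx = Σx² − (Σx)²/n = 678 − 540.8 = 137.2
Sxy = Σxy − (Σx)(Σy)/n = 1475.72 − 1269.112 = 206.608
b = Sxy/Sxx = 206.608/137.2 = 1.505889
a = ȳ − b·x̄ = 24.406 − 1.505889·10.4 = 8.744752
ŷ(13) = a + b·13 = 8.744752 + 1.505889·13 = 28.321312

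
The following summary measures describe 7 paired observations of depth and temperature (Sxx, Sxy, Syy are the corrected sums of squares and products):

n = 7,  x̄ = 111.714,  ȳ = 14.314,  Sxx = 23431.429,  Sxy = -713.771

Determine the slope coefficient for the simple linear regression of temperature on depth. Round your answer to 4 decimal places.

-0.0305

b = Sxy/Sxx = -713.771/23431.429 = -0.030462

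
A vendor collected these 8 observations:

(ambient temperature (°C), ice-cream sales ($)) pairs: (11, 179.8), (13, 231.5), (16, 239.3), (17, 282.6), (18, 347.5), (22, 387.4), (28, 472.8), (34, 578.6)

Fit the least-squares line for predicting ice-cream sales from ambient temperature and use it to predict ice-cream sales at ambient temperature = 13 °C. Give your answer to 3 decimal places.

221.925

n = 8, Σx = 159, Σy = 2719.5, Σxy = 61308.9, Σx² = 3583
Sxx = Σx² − (Σx)²/n = 3583 − 3160.125 = 422.875
Sxy = Σxy − (Σx)(Σy)/n = 61308.9 − 54050.0625 = 7258.8375
b = Sxy/Sxx = 7258.8375/422.875 = 17.165445
a = ȳ − b·x̄ = 339.9375 − 17.165445·19.875 = -1.225717
ŷ(13) = a + b·13 = -1.225717 + 17.165445·13 = 221.925067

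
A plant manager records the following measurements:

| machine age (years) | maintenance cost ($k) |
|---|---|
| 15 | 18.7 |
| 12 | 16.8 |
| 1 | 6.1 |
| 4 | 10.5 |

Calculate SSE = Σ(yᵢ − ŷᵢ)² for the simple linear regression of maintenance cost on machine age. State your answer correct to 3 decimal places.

n = 4, Σx = 32, Σy = 52.1, Σxy = 530.2, Σx² = 386, Σy² = 779.39
Sxx = Σx² − (Σx)²/n = 386 − 256 = 130
Sxy = Σxy − (Σx)(Σy)/n = 530.2 − 416.8 = 113.4
Syy = Σy² − (Σy)²/n = 779.39 − 678.6025 = 100.7875
b = Sxy/Sxx = 113.4/130 = 0.872308
SSE = Syy − b·Sxy = 100.7875 − 0.872308·113.4 = 1.867808

1.868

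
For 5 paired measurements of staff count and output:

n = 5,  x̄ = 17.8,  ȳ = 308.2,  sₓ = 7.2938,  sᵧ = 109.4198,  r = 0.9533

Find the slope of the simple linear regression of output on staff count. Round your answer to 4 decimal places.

14.3012

b = r · sᵧ/sₓ = 0.9533 · 109.4198/7.2938 = 14.301173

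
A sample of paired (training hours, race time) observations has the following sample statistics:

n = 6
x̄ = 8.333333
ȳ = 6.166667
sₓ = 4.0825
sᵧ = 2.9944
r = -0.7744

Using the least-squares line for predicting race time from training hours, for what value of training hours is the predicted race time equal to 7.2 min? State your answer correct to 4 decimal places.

6.5141

b = r · sᵧ/sₓ = -0.7744 · 2.9944/4.0825 = -0.568001
a = ȳ − b·x̄ = 6.166667 − (-0.568001)·8.333333 = 10.900007
Set a + b·x = 7.2: x = (7.2 − 10.900007) / (-0.568001) = 6.514087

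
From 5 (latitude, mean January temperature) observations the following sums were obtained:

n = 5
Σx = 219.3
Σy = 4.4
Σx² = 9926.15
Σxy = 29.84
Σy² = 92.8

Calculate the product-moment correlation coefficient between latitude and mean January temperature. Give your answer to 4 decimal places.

Sxx = Σx² − (Σx)²/n = 9926.15 − 9618.498 = 307.652
Sxy = Σxy − (Σx)(Σy)/n = 29.84 − 192.984 = -163.144
Syy = Σy² − (Σy)²/n = 92.8 − 3.872 = 88.928
r = Sxy/√(Sxx·Syy) = -163.144/√(27358.877056) = -163.144/165.405191 = -0.986329

-0.9863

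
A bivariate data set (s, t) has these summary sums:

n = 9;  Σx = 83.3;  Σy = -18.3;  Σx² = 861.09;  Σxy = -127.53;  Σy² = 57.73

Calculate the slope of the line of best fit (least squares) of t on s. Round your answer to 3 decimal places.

0.464

Sxx = Σx² − (Σx)²/n = 861.09 − 770.987778 = 90.102222
Sxy = Σxy − (Σx)(Σy)/n = -127.53 − (-169.376667) = 41.846667
b = Sxy/Sxx = 41.846667/90.102222 = 0.464435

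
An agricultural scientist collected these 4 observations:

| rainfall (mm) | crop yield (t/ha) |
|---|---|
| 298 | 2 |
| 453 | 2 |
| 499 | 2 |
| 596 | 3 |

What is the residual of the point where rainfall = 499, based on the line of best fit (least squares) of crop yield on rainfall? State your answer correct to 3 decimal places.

-0.359

n = 4, Σx = 1846, Σy = 9, Σxy = 4288, Σx² = 898230
Sxx = Σx² − (Σx)²/n = 898230 − 851929 = 46301
Sxy = Σxy − (Σx)(Σy)/n = 4288 − 4153.5 = 134.5
b = Sxy/Sxx = 134.5/46301 = 0.002905
a = ȳ − b·x̄ = 2.25 − 0.002905·461.5 = 0.909386
ŷ(499) = 0.909386 + 0.002905·499 = 2.358934
residual = y − ŷ = 2 − 2.358934 = -0.358934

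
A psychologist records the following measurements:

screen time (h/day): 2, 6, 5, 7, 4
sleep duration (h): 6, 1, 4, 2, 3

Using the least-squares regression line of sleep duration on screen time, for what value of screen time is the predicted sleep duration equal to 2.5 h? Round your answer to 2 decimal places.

5.61

n = 5, Σx = 24, Σy = 16, Σxy = 64, Σx² = 130
Sxx = Σx² − (Σx)²/n = 130 − 115.2 = 14.8
Sxy = Σxy − (Σx)(Σy)/n = 64 − 76.8 = -12.8
b = Sxy/Sxx = -12.8/14.8 = -0.864865
a = ȳ − b·x̄ = 3.2 − (-0.864865)·4.8 = 7.351351
Set a + b·x = 2.5: x = (2.5 − 7.351351) / (-0.864865) = 5.609375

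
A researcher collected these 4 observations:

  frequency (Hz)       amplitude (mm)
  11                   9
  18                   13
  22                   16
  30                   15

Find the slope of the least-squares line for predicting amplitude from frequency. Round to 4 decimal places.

n = 4, Σx = 81, Σy = 53, Σxy = 1135, Σx² = 1829
Sxx = Σx² − (Σx)²/n = 1829 − 1640.25 = 188.75
Sxy = Σxy − (Σx)(Σy)/n = 1135 − 1073.25 = 61.75
b = Sxy/Sxx = 61.75/188.75 = 0.327152

0.3272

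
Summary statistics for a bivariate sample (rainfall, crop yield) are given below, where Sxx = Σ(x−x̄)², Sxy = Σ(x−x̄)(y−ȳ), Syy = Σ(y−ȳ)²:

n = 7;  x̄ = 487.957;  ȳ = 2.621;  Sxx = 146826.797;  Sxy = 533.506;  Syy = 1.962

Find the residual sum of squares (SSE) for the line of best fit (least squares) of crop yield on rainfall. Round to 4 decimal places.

b = Sxy/Sxx = 533.506/146826.797 = 0.003634
SSE = Syy − b·Sxy = 1.962 − 0.003634·533.506 = 0.023467

0.0235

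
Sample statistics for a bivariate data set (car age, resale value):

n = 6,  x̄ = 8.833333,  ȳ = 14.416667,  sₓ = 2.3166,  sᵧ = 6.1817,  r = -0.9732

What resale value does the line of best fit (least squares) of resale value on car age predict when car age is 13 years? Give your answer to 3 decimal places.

b = r · sᵧ/sₓ = -0.9732 · 6.1817/2.3166 = -2.596922
a = ȳ − b·x̄ = 14.416667 − (-2.596922)·8.833333 = 37.356147
ŷ(13) = a + b·13 = 37.356147 + (-2.596922)·13 = 3.596156

3.596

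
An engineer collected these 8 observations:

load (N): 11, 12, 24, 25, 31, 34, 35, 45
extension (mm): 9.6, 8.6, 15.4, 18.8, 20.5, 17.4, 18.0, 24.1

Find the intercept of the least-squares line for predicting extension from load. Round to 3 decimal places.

n = 8, Σx = 217, Σy = 132.4, Σxy = 3990, Σx² = 6833
Sxx = Σx² − (Σx)²/n = 6833 − 5886.125 = 946.875
Sxy = Σxy − (Σx)(Σy)/n = 3990 − 3591.35 = 398.65
b = Sxy/Sxx = 398.65/946.875 = 0.421017
a = ȳ − b·x̄ = 16.55 − 0.421017·27.125 = 5.129927

5.130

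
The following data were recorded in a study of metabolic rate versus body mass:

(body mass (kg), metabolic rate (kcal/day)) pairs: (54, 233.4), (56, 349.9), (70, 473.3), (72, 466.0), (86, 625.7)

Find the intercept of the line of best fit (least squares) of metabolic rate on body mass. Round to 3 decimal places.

-309.084

n = 5, Σx = 338, Σy = 2148.3, Σxy = 152691.2, Σx² = 23532
Sxx = Σx² − (Σx)²/n = 23532 − 22848.8 = 683.2
Sxy = Σxy − (Σx)(Σy)/n = 152691.2 − 145225.08 = 7466.12
b = Sxy/Sxx = 7466.12/683.2 = 10.928162
a = ȳ − b·x̄ = 429.66 − 10.928162·67.6 = -309.083724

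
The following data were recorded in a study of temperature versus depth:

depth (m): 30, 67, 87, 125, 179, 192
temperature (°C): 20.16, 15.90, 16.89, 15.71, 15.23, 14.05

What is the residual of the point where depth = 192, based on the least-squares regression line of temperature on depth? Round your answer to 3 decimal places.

n = 6, Σx = 680, Σy = 97.94, Σxy = 10527.05, Σx² = 97488
Sxx = Σx² − (Σx)²/n = 97488 − 77066.666667 = 20421.333333
Sxy = Σxy − (Σx)(Σy)/n = 10527.05 − 11099.866667 = -572.816667
b = Sxy/Sxx = -572.816667/20421.333333 = -0.028050
a = ȳ − b·x̄ = 16.323333 − (-0.028050)·113.333333 = 19.502324
ŷ(192) = 19.502324 + (-0.028050)·192 = 14.116740
residual = y − ŷ = 14.05 − 14.116740 = -0.066740

-0.067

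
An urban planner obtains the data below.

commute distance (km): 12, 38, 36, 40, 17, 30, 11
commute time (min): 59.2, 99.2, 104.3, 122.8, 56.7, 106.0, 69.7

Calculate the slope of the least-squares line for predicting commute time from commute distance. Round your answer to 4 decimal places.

1.8962

n = 7, Σx = 184, Σy = 617.9, Σxy = 18057.4, Σx² = 5794
Sxx = Σx² − (Σx)²/n = 5794 − 4836.571429 = 957.428571
Sxy = Σxy − (Σx)(Σy)/n = 18057.4 − 16241.942857 = 1815.457143
b = Sxy/Sxx = 1815.457143/957.428571 = 1.896180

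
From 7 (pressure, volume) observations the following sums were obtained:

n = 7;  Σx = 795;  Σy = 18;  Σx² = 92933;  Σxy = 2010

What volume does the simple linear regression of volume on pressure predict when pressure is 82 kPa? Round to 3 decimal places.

Sxx = Σx² − (Σx)²/n = 92933 − 90289.285714 = 2643.714286
Sxy = Σxy − (Σx)(Σy)/n = 2010 − 2044.285714 = -34.285714
b = Sxy/Sxx = -34.285714/2643.714286 = -0.012969
a = ȳ − b·x̄ = 2.571429 − (-0.012969)·113.571429 = 4.044310
ŷ(82) = a + b·82 = 4.044310 + (-0.012969)·82 = 2.980871

2.981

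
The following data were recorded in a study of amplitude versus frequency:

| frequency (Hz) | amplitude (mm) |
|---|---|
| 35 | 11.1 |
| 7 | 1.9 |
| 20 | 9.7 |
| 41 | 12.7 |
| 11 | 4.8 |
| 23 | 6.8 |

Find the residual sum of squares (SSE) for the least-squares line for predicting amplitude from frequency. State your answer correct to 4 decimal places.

n = 6, Σx = 137, Σy = 47, Σxy = 1325.7, Σx² = 4005, Σy² = 451.48
Sxx = Σx² − (Σx)²/n = 4005 − 3128.166667 = 876.833333
Sxy = Σxy − (Σx)(Σy)/n = 1325.7 − 1073.166667 = 252.533333
Syy = Σy² − (Σy)²/n = 451.48 − 368.166667 = 83.313333
b = Sxy/Sxx = 252.533333/876.833333 = 0.288006
SSE = Syy − b·Sxy = 83.313333 − 0.288006·252.533333 = 10.582197

10.5822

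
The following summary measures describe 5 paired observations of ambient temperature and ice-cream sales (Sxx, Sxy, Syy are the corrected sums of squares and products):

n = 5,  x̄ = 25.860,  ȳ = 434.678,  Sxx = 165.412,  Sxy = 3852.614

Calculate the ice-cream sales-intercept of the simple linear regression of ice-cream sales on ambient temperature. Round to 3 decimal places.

b = Sxy/Sxx = 3852.614/165.412 = 23.291019
a = ȳ − b·x̄ = 434.678 − 23.291019·25.86 = -167.627746

-167.628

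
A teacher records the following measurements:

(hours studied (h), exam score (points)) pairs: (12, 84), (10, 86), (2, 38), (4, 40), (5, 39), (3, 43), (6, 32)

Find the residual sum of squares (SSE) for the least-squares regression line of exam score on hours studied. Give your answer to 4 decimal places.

n = 7, Σx = 42, Σy = 362, Σxy = 2620, Σx² = 334, Σy² = 21890
Sxx = Σx² − (Σx)²/n = 334 − 252 = 82
Sxy = Σxy − (Σx)(Σy)/n = 2620 − 2172 = 448
Syy = Σy² − (Σy)²/n = 21890 − 18720.571429 = 3169.428571
b = Sxy/Sxx = 448/82 = 5.463415
SSE = Syy − b·Sxy = 3169.428571 − 5.463415·448 = 721.818815

721.8188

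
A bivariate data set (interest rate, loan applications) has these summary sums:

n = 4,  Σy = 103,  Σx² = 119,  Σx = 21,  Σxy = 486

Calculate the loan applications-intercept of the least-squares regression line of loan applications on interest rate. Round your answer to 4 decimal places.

Sxx = Σx² − (Σx)²/n = 119 − 110.25 = 8.75
Sxy = Σxy − (Σx)(Σy)/n = 486 − 540.75 = -54.75
b = Sxy/Sxx = -54.75/8.75 = -6.257143
a = ȳ − b·x̄ = 25.75 − (-6.257143)·5.25 = 58.6

58.6000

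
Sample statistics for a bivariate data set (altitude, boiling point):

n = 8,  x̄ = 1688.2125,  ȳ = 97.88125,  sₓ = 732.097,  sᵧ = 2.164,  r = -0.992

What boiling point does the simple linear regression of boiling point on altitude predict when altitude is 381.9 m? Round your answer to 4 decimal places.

b = r · sᵧ/sₓ = -0.992 · 2.164/732.097 = -0.002932
a = ȳ − b·x̄ = 97.88125 − (-0.002932)·1688.2125 = 102.831503
ŷ(381.9) = a + b·381.9 = 102.831503 + (-0.002932)·381.9 = 101.711679

101.7117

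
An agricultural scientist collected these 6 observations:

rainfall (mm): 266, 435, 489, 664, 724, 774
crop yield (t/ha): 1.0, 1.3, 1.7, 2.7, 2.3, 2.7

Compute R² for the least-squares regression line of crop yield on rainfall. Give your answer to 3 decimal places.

n = 6, Σx = 3352, Σy = 11.7, Σxy = 7210.6, Σx² = 2063250, Σy² = 25.45
Sxx = Σx² − (Σx)²/n = 2063250 − 1872650.666667 = 190599.333333
Sxy = Σxy − (Σx)(Σy)/n = 7210.6 − 6536.4 = 674.2
Syy = Σy² − (Σy)²/n = 25.45 − 22.815 = 2.635
R² = Sxy²/(Sxx·Syy) = (674.2)²/(190599.333333·2.635) = 0.905056

0.905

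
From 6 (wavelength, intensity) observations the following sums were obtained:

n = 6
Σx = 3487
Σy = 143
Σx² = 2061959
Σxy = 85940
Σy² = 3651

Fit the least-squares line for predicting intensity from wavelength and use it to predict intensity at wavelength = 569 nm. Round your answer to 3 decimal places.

Sxx = Σx² − (Σx)²/n = 2061959 − 2026528.166667 = 35430.833333
Sxy = Σxy − (Σx)(Σy)/n = 85940 − 83106.833333 = 2833.166667
b = Sxy/Sxx = 2833.166667/35430.833333 = 0.079963
a = ȳ − b·x̄ = 23.833333 − 0.079963·581.166667 = -22.638676
ŷ(569) = a + b·569 = -22.638676 + 0.079963·569 = 22.860446

22.860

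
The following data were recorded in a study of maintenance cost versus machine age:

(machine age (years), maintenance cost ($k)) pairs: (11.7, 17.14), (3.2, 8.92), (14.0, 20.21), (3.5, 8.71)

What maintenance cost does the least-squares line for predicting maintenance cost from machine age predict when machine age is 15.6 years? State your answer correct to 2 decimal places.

n = 4, Σx = 32.4, Σy = 54.98, Σxy = 542.507, Σx² = 355.38
Sxx = Σx² − (Σx)²/n = 355.38 − 262.44 = 92.94
Sxy = Σxy − (Σx)(Σy)/n = 542.507 − 445.338 = 97.169
b = Sxy/Sxx = 97.169/92.94 = 1.045502
a = ȳ − b·x̄ = 13.745 − 1.045502·8.1 = 5.276430
ŷ(15.6) = a + b·15.6 = 5.276430 + 1.045502·15.6 = 21.586269

21.59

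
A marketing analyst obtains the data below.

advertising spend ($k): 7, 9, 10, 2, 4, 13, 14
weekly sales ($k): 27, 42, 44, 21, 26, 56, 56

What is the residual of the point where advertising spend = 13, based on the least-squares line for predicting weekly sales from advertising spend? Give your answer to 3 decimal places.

2.680

n = 7, Σx = 59, Σy = 272, Σxy = 2665, Σx² = 615
Sxx = Σx² − (Σx)²/n = 615 − 497.285714 = 117.714286
Sxy = Σxy − (Σx)(Σy)/n = 2665 − 2292.571429 = 372.428571
b = Sxy/Sxx = 372.428571/117.714286 = 3.163835
a = ȳ − b·x̄ = 38.857143 − 3.163835·8.428571 = 12.190534
ŷ(13) = 12.190534 + 3.163835·13 = 53.320388
residual = y − ŷ = 56 − 53.320388 = 2.679612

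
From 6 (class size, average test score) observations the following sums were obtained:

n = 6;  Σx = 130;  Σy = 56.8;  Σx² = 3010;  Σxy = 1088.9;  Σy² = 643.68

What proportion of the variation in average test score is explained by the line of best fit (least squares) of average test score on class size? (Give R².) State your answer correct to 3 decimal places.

0.981

Sxx = Σx² − (Σx)²/n = 3010 − 2816.666667 = 193.333333
Sxy = Σxy − (Σx)(Σy)/n = 1088.9 − 1230.666667 = -141.766667
Syy = Σy² − (Σy)²/n = 643.68 − 537.706667 = 105.973333
R² = Sxy²/(Sxx·Syy) = (-141.766667)²/(193.333333·105.973333) = 0.980946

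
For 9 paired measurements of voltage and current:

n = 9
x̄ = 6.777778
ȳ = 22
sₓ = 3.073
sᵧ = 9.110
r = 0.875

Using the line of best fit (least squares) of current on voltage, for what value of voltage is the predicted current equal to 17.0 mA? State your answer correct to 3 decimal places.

4.850

b = r · sᵧ/sₓ = 0.875 · 9.11/3.073 = 2.593964
a = ȳ − b·x̄ = 22 − 2.593964·6.777778 = 4.418691
Set a + b·x = 17.0: x = (17.0 − 4.418691) / 2.593964 = 4.850226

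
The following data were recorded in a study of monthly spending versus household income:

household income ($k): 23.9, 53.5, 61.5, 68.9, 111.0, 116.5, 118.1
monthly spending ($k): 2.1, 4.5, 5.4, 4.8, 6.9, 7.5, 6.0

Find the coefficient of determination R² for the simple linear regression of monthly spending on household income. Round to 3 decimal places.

n = 7, Σx = 553.4, Σy = 37.2, Σxy = 3302.01, Σx² = 51803.78, Σy² = 216.72
Sxx = Σx² − (Σx)²/n = 51803.78 − 43750.222857 = 8053.557143
Sxy = Σxy − (Σx)(Σy)/n = 3302.01 − 2940.925714 = 361.084286
Syy = Σy² − (Σy)²/n = 216.72 − 197.691429 = 19.028571
R² = Sxy²/(Sxx·Syy) = (361.084286)²/(8053.557143·19.028571) = 0.850792

0.851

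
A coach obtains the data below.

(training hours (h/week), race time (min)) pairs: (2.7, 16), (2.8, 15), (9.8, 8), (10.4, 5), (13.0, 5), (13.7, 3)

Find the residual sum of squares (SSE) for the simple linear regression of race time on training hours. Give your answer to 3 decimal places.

n = 6, Σx = 52.4, Σy = 52, Σxy = 321.7, Σx² = 576.02, Σy² = 604
Sxx = Σx² − (Σx)²/n = 576.02 − 457.626667 = 118.393333
Sxy = Σxy − (Σx)(Σy)/n = 321.7 − 454.133333 = -132.433333
Syy = Σy² − (Σy)²/n = 604 − 450.666667 = 153.333333
b = Sxy/Sxx = -132.433333/118.393333 = -1.118588
SSE = Syy − b·Sxy = 153.333333 − (-1.118588)·(-132.433333) = 5.195028

5.195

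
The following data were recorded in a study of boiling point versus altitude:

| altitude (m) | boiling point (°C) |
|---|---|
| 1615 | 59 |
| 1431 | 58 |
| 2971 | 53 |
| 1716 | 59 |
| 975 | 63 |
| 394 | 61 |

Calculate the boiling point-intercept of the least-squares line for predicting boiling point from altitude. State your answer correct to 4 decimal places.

64.1479

n = 6, Σx = 9102, Σy = 353, Σxy = 522449, Σx² = 17533344
Sxx = Σx² − (Σx)²/n = 17533344 − 13807734 = 3725610
Sxy = Σxy − (Σx)(Σy)/n = 522449 − 535501 = -13052
b = Sxy/Sxx = -13052/3725610 = -0.003503
a = ȳ − b·x̄ = 58.833333 − (-0.003503)·1517 = 64.147868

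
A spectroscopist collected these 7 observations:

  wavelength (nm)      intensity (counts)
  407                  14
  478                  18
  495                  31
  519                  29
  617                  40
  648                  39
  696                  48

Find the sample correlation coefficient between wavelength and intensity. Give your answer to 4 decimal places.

0.9561

n = 7, Σx = 3860, Σy = 219, Σxy = 128058, Σx² = 2193528, Σy² = 7747
Sxx = Σx² − (Σx)²/n = 2193528 − 2128514.285714 = 65013.714286
Sxy = Σxy − (Σx)(Σy)/n = 128058 − 120762.857143 = 7295.142857
Syy = Σy² − (Σy)²/n = 7747 − 6851.571429 = 895.428571
r = Sxy/√(Sxx·Syy) = 7295.142857/√(58215137.306122) = 7295.142857/7629.884488 = 0.956128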